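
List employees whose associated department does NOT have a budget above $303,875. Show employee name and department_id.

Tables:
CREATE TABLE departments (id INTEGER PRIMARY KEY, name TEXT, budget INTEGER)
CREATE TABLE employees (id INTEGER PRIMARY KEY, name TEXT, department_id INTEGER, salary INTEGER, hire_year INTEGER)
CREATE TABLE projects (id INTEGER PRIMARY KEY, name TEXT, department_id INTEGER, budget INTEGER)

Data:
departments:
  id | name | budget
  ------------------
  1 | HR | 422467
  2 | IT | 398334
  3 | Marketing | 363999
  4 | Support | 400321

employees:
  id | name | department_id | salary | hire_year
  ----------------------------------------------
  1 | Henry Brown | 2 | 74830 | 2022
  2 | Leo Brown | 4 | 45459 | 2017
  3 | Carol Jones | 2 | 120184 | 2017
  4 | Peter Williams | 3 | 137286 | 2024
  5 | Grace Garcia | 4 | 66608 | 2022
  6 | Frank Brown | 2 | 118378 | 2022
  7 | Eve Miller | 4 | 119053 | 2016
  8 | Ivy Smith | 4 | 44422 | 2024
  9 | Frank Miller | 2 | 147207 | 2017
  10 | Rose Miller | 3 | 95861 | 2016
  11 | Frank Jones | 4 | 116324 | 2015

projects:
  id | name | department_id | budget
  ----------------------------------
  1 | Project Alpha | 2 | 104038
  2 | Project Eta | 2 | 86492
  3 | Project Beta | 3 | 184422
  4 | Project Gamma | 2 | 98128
SELECT name, department_id FROM employees WHERE department_id NOT IN (SELECT id FROM departments WHERE budget > 303875)

Execution result:
(no rows)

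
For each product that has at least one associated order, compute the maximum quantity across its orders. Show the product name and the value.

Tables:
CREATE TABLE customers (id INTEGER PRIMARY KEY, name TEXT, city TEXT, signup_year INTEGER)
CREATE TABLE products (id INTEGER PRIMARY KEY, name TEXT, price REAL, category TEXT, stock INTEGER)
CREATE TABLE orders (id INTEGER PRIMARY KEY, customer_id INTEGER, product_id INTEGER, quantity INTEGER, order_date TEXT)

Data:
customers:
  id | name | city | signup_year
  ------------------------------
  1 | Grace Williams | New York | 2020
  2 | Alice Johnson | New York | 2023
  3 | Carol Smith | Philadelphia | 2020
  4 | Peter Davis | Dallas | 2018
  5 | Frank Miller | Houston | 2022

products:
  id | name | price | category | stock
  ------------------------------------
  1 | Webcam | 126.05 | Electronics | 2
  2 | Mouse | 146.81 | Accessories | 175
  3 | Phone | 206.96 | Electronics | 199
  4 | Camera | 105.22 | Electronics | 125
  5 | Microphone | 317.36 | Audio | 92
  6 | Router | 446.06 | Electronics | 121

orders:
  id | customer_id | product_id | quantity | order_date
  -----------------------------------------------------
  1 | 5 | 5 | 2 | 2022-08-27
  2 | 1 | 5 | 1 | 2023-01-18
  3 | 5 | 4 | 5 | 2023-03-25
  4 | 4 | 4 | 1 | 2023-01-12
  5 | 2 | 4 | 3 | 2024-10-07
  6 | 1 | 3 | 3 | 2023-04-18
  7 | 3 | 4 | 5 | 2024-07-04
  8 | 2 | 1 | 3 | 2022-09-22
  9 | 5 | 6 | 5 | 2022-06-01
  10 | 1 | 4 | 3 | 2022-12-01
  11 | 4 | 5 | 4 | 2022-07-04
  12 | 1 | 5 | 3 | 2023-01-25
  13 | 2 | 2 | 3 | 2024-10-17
SELECT p.name, MAX(c.quantity) AS max_quantity FROM orders c JOIN products p ON c.product_id = p.id GROUP BY p.id, p.name

Execution result:
name | max_quantity
Webcam | 3
Mouse | 3
Phone | 3
Camera | 5
Microphone | 4
Router | 5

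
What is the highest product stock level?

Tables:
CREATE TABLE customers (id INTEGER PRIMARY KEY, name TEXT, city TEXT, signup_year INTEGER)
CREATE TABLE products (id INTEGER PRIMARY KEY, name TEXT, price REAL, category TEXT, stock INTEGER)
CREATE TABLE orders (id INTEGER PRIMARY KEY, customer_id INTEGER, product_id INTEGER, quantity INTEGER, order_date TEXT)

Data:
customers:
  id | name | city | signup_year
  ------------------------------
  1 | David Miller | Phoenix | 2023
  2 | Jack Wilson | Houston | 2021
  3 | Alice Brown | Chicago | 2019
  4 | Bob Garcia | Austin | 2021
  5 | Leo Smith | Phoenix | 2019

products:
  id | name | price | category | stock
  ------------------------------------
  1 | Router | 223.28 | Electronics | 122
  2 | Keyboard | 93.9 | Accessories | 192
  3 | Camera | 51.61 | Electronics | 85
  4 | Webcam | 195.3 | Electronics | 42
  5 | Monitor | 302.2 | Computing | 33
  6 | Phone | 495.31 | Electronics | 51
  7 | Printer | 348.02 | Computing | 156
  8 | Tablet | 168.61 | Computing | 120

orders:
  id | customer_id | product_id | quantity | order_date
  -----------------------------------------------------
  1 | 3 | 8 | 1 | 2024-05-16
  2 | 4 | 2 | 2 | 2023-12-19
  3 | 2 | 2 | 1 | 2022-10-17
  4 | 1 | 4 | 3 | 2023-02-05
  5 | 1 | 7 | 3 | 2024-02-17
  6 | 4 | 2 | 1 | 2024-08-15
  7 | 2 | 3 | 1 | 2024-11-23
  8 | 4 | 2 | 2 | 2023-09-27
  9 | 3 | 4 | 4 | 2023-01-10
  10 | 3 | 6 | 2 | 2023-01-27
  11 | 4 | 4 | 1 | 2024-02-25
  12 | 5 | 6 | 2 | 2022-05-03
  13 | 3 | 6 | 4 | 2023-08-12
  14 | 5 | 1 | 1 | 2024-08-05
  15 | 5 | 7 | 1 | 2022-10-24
SELECT MAX(stock) FROM products

Execution result:
192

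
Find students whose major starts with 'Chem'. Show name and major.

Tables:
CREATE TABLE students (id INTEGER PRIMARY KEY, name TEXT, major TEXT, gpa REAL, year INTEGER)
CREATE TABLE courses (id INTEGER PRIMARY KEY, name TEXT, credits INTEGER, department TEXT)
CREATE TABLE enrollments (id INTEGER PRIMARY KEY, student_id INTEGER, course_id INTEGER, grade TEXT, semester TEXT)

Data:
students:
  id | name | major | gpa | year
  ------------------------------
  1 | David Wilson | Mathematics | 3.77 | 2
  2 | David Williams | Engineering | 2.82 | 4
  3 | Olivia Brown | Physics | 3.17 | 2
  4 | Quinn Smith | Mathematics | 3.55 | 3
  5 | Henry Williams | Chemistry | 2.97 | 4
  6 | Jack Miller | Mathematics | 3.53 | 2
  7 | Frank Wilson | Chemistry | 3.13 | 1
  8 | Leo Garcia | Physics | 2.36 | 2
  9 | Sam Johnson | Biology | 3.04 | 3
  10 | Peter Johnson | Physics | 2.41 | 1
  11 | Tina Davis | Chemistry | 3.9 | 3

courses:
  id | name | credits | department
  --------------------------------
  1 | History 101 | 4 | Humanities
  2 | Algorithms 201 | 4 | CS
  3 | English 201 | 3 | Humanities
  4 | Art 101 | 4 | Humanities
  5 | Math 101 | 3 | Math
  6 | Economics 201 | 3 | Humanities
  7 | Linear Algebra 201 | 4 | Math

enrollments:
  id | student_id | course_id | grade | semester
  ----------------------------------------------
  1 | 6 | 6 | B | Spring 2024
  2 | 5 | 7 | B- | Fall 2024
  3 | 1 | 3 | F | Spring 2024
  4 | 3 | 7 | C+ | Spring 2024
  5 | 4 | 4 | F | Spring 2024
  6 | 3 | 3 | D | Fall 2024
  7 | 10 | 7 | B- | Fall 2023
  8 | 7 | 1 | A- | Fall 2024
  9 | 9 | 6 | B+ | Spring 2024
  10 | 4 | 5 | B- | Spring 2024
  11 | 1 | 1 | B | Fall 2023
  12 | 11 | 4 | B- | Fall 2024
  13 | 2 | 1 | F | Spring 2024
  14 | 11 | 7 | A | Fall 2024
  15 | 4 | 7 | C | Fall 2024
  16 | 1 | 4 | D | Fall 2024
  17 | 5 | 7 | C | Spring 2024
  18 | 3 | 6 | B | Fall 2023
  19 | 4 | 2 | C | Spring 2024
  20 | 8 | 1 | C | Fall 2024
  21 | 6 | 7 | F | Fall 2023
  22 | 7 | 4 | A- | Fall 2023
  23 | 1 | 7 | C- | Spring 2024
SELECT name, major FROM students WHERE major LIKE 'Chem%'

Execution result:
name | major
Henry Williams | Chemistry
Frank Wilson | Chemistry
Tina Davis | Chemistry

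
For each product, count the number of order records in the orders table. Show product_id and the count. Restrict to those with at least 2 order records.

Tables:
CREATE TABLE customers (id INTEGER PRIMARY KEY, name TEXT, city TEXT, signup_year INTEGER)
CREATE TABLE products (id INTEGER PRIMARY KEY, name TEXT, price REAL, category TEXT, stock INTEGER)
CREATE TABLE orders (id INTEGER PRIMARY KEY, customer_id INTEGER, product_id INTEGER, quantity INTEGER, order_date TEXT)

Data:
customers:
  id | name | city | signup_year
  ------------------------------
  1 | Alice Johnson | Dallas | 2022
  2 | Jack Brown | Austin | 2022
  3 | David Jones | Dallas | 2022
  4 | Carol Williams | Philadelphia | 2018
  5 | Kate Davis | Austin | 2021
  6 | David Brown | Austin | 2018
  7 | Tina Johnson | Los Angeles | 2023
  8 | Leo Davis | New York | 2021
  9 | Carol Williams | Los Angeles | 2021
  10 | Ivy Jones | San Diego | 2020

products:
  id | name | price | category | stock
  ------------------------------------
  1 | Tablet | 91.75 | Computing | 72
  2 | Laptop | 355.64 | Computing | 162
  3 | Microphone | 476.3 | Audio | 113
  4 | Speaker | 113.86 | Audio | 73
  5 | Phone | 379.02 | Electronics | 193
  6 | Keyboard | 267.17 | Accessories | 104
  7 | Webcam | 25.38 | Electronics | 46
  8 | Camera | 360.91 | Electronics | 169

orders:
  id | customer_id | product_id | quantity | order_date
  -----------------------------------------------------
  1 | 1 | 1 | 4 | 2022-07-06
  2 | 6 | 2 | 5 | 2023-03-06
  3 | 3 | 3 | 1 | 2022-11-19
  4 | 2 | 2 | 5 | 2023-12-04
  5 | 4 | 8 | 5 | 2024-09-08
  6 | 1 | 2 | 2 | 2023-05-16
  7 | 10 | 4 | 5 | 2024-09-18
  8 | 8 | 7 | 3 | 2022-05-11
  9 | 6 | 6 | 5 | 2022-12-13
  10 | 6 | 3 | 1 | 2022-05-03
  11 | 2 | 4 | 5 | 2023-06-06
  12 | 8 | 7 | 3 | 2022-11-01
SELECT product_id, COUNT(*) AS order_count FROM orders GROUP BY product_id HAVING COUNT(*) >= 2

Execution result:
product_id | order_count
2 | 3
3 | 2
4 | 2
7 | 2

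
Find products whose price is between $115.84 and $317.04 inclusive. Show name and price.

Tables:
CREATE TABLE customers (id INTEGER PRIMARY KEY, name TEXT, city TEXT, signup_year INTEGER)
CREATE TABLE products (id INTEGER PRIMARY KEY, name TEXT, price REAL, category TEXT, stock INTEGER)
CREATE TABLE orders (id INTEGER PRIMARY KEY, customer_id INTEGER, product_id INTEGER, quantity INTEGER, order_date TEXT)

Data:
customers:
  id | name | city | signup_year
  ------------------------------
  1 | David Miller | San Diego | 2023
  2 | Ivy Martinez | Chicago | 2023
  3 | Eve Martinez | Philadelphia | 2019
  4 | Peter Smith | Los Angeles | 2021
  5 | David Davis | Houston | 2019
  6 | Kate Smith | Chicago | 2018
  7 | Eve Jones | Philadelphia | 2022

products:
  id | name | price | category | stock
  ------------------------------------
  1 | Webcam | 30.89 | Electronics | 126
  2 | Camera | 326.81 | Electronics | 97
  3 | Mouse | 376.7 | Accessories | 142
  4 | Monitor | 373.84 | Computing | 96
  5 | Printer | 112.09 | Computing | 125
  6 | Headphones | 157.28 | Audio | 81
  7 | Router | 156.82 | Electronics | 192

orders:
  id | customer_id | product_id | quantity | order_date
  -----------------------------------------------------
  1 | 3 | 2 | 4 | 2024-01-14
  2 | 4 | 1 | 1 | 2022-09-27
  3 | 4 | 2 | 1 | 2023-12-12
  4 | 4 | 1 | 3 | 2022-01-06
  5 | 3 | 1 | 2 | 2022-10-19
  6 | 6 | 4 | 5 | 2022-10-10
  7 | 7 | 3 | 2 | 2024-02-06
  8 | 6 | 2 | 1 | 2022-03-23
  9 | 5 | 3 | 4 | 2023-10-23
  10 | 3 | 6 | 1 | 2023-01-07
SELECT name, price FROM products WHERE price BETWEEN 115.84 AND 317.04

Execution result:
name | price
Headphones | 157.28
Router | 156.82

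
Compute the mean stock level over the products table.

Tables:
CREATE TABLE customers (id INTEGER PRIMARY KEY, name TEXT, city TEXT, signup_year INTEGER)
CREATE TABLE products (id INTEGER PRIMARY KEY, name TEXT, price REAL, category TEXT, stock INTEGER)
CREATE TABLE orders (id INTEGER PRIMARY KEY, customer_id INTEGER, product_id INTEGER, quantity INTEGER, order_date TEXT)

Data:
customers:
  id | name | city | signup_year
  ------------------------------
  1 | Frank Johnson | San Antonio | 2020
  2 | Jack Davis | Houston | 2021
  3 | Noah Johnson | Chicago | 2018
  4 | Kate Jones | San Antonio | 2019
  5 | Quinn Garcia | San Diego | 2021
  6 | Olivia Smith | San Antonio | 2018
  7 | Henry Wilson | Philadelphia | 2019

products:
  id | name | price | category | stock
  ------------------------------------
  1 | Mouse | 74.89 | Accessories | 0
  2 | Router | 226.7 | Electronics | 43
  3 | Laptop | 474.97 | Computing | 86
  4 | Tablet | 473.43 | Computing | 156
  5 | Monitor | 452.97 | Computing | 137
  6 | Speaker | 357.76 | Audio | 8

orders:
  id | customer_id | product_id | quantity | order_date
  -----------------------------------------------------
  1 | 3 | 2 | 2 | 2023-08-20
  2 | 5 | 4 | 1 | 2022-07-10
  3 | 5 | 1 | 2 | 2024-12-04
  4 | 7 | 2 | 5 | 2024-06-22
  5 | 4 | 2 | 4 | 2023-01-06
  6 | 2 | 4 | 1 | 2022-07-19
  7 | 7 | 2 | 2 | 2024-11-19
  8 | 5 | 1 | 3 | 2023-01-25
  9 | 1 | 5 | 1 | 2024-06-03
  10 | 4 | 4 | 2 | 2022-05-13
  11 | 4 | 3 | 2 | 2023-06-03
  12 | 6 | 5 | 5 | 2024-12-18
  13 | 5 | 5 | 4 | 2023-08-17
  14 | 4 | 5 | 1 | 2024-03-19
SELECT AVG(stock) FROM products

Execution result:
71.67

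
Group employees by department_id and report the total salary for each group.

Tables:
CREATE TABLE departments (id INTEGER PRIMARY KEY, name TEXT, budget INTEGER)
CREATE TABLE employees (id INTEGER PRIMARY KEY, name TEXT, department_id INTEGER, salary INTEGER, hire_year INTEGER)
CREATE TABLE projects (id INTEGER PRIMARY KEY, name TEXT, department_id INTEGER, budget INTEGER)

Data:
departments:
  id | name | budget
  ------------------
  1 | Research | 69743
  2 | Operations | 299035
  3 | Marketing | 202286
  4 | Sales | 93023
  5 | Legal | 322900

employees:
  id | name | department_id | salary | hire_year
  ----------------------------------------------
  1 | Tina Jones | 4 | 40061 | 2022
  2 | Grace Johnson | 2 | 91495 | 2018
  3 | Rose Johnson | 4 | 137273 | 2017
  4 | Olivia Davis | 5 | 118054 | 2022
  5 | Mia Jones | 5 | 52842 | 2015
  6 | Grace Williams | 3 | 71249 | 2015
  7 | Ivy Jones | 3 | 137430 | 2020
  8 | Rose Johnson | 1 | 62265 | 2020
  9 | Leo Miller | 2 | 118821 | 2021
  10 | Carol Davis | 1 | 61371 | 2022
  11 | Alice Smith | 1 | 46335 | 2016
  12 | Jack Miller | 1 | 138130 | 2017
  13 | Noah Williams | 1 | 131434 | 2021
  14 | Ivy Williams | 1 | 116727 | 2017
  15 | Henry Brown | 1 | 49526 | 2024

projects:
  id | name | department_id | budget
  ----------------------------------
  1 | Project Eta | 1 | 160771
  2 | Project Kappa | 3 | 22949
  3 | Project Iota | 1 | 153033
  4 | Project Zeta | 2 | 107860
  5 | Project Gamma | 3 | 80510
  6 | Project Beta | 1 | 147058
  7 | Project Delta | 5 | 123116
SELECT department_id, SUM(salary) AS sum_salary FROM employees GROUP BY department_id

Execution result:
department_id | sum_salary
1 | 605788
2 | 210316
3 | 208679
4 | 177334
5 | 170896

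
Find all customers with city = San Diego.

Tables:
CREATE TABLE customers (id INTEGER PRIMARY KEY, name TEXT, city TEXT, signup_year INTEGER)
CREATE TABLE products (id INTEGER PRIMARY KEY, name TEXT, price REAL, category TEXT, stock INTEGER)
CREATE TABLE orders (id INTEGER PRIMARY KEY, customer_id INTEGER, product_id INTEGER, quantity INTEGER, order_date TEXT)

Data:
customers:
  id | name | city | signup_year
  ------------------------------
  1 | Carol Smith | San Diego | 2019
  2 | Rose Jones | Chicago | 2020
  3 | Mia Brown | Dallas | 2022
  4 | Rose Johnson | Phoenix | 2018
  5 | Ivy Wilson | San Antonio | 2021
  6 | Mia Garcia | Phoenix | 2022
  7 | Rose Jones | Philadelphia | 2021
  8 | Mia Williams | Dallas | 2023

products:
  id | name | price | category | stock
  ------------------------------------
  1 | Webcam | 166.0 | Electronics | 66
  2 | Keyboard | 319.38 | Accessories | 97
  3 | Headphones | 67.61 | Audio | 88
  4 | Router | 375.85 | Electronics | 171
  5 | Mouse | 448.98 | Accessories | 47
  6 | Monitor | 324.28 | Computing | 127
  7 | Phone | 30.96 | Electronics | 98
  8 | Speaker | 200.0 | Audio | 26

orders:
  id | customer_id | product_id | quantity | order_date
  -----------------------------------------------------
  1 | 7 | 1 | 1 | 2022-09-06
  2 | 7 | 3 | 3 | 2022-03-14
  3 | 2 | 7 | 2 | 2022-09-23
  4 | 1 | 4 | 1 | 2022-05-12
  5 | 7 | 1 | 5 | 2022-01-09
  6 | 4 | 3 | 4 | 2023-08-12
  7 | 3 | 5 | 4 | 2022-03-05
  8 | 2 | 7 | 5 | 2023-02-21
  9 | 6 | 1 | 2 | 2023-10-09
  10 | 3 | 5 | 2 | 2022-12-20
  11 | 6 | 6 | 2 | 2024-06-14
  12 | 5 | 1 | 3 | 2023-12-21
SELECT name, city FROM customers WHERE city = 'San Diego'

Execution result:
name | city
Carol Smith | San Diego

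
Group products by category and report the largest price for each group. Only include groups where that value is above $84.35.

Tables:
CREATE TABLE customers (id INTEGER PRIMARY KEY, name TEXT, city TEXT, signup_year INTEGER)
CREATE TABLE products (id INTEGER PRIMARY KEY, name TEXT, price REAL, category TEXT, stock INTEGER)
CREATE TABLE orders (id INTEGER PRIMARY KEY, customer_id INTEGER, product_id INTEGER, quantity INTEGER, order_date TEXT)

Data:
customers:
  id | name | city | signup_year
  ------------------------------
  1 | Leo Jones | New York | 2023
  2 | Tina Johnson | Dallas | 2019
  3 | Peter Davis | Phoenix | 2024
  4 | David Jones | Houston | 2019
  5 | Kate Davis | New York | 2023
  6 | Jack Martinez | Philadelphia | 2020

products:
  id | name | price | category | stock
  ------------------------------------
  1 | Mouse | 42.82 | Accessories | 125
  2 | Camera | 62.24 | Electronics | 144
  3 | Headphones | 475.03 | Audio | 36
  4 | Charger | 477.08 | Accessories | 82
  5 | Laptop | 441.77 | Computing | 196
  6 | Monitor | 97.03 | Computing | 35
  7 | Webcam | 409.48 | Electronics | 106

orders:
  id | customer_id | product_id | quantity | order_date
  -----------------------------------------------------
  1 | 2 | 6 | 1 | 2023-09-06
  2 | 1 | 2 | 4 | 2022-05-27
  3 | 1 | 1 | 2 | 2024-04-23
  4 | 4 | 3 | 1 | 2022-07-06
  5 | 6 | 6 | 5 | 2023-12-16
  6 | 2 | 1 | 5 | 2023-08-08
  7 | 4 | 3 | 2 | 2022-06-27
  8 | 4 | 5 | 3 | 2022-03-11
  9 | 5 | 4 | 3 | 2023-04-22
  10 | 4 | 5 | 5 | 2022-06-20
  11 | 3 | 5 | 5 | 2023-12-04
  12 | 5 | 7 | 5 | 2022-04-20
SELECT category, MAX(price) AS max_price FROM products GROUP BY category HAVING MAX(price) > 84.35

Execution result:
category | max_price
Accessories | 477.08
Audio | 475.03
Computing | 441.77
Electronics | 409.48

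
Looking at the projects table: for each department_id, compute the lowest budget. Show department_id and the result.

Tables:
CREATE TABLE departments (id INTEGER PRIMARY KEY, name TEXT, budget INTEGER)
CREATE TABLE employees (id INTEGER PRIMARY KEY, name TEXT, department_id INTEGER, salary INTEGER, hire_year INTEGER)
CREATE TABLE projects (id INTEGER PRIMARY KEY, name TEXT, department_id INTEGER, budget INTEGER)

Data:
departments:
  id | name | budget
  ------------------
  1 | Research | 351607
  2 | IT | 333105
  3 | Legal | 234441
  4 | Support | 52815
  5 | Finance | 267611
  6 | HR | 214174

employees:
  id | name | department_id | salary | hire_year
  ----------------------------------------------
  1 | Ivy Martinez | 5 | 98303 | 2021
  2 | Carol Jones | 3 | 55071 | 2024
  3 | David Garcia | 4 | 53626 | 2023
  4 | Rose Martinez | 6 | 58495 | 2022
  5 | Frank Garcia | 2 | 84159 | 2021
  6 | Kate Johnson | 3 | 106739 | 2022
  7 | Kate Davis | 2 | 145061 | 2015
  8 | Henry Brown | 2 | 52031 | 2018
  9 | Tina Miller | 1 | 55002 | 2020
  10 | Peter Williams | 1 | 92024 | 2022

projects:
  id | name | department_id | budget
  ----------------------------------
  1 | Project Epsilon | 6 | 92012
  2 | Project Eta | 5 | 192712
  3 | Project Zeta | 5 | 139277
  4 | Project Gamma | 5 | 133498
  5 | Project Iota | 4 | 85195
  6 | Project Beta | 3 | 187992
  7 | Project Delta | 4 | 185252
SELECT department_id, MIN(budget) AS min_budget FROM projects GROUP BY department_id

Execution result:
department_id | min_budget
3 | 187992
4 | 85195
5 | 133498
6 | 92012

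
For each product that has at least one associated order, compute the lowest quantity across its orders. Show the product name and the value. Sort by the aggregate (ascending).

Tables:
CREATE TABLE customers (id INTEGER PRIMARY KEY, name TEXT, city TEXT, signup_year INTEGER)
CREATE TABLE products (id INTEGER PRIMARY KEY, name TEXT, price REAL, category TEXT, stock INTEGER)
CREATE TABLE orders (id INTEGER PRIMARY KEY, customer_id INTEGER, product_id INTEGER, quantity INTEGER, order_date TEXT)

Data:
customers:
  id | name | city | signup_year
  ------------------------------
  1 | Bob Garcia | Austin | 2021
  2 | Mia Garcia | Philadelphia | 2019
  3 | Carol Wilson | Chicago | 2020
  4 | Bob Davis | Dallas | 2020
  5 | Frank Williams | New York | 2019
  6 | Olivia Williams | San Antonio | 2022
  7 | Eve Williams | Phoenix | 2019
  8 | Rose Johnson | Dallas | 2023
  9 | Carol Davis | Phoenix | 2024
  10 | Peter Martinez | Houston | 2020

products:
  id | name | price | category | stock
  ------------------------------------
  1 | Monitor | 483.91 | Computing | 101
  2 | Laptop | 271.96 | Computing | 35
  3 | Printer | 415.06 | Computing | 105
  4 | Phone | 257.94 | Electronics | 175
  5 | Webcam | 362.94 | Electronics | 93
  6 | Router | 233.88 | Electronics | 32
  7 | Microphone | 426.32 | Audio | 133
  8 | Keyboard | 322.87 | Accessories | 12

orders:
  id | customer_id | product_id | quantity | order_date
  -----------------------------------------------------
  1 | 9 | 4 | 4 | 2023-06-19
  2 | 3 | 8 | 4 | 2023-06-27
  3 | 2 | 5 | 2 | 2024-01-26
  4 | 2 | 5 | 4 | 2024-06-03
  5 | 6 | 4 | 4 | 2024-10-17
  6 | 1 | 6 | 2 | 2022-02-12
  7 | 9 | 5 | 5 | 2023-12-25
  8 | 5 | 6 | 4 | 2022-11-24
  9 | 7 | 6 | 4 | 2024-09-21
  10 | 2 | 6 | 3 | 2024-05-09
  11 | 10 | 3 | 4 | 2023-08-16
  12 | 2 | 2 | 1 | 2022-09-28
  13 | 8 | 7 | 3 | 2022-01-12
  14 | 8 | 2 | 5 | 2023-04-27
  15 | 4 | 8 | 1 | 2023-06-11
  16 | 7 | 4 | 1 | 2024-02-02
SELECT p.name, MIN(c.quantity) AS min_quantity FROM orders c JOIN products p ON c.product_id = p.id GROUP BY p.id, p.name ORDER BY min_quantity ASC

Execution result:
name | min_quantity
Laptop | 1
Phone | 1
Keyboard | 1
Webcam | 2
Router | 2
Microphone | 3
Printer | 4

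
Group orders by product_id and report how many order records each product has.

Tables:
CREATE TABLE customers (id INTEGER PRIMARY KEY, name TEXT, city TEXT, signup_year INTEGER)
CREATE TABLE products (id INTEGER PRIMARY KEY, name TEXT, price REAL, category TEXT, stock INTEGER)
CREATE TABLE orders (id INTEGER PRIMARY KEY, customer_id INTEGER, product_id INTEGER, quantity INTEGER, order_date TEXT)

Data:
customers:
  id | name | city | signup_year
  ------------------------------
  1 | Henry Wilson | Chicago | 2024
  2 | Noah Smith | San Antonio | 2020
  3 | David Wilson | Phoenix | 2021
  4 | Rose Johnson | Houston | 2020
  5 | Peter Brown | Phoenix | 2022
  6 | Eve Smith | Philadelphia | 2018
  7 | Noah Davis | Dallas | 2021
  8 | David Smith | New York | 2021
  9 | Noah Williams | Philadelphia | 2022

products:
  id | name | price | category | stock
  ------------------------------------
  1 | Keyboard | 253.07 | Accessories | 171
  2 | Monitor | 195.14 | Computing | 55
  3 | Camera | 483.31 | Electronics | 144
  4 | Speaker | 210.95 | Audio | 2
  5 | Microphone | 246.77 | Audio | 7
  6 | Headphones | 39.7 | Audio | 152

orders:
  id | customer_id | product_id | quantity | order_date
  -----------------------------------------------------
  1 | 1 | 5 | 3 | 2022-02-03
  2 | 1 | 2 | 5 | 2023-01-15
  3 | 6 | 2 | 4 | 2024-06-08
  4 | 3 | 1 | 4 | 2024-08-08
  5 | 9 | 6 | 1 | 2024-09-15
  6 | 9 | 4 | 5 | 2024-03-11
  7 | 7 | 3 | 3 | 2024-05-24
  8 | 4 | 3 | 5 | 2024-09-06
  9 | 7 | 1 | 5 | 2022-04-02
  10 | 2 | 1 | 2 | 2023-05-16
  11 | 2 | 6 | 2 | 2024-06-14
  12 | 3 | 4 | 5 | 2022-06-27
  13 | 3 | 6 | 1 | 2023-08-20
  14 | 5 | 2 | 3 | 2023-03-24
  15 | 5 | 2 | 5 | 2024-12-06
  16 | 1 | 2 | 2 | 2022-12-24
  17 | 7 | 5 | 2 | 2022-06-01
SELECT product_id, COUNT(*) AS order_count FROM orders GROUP BY product_id

Execution result:
product_id | order_count
1 | 3
2 | 5
3 | 2
4 | 2
5 | 2
6 | 3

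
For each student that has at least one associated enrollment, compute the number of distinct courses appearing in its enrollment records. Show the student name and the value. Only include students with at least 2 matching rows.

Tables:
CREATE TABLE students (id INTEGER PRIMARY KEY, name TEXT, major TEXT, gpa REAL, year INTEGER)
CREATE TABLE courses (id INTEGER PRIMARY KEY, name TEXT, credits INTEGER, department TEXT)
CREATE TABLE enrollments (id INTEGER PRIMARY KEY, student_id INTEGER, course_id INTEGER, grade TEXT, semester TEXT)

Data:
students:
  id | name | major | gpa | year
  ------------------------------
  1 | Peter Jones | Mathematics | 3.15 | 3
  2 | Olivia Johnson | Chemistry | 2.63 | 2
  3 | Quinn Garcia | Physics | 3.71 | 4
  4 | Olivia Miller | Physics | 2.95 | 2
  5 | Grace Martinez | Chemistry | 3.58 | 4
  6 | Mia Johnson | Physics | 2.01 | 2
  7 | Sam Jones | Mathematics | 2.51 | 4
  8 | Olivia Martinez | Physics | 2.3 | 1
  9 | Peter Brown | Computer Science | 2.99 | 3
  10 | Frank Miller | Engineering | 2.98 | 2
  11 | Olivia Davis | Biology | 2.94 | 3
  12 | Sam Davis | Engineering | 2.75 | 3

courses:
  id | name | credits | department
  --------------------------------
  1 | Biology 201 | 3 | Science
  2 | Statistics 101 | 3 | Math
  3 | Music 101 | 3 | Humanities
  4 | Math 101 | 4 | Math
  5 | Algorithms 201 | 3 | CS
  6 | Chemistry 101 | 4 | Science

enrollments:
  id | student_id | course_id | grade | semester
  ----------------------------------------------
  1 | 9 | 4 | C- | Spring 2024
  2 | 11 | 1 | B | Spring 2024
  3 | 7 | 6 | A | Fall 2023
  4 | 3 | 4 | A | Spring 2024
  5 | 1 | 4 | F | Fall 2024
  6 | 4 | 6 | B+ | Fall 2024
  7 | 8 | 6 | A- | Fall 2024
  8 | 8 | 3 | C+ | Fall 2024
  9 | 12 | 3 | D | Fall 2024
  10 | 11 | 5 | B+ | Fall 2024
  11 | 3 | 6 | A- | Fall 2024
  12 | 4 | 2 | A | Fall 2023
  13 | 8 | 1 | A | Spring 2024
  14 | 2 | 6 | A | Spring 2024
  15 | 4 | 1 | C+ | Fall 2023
SELECT p.name, COUNT(DISTINCT c.course_id) AS distinct_course_count FROM enrollments c JOIN students p ON c.student_id = p.id GROUP BY p.id, p.name HAVING COUNT(*) >= 2

Execution result:
name | distinct_course_count
Quinn Garcia | 2
Olivia Miller | 3
Olivia Martinez | 3
Olivia Davis | 2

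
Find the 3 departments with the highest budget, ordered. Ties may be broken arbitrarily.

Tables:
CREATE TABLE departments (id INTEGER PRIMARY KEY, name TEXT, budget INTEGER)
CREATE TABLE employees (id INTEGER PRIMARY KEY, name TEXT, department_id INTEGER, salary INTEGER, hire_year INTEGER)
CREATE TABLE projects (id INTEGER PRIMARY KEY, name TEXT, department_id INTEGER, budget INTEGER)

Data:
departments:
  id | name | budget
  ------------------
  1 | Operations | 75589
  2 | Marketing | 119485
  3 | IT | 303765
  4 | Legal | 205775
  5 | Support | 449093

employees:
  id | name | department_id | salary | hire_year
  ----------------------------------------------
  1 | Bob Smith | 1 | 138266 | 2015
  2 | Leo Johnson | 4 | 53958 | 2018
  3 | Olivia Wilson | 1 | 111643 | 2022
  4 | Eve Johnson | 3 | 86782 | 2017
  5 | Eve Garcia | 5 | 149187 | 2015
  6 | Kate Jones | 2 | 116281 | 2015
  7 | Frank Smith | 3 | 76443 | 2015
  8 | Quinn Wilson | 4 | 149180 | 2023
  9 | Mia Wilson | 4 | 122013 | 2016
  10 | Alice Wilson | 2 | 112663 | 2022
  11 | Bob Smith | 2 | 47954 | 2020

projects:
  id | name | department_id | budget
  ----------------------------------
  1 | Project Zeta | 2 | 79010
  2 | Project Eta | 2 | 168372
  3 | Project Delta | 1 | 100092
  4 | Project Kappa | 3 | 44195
SELECT name, budget FROM departments ORDER BY budget DESC LIMIT 3

Execution result:
name | budget
Support | 449093
IT | 303765
Legal | 205775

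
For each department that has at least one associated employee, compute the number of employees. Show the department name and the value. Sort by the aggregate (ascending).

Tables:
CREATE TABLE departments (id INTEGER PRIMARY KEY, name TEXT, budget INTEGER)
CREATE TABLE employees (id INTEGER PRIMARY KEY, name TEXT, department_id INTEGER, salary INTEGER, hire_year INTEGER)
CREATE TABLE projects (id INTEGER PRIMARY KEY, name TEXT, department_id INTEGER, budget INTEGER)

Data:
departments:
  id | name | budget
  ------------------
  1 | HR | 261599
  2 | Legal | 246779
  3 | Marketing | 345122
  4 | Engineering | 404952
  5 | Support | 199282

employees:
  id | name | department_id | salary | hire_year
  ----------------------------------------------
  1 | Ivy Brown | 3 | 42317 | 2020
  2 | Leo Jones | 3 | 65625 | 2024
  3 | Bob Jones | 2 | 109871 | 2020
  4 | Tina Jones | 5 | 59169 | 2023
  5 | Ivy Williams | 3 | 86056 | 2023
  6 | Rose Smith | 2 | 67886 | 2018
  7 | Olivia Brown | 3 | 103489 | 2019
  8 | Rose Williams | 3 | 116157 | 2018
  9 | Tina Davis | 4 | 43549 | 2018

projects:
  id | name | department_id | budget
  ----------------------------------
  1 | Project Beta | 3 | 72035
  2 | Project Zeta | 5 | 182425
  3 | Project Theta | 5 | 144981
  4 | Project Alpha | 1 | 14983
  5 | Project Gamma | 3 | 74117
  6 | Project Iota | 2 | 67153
SELECT p.name, COUNT(*) AS n FROM employees c JOIN departments p ON c.department_id = p.id GROUP BY p.id, p.name ORDER BY n ASC

Execution result:
name | n
Engineering | 1
Support | 1
Legal | 2
Marketing | 5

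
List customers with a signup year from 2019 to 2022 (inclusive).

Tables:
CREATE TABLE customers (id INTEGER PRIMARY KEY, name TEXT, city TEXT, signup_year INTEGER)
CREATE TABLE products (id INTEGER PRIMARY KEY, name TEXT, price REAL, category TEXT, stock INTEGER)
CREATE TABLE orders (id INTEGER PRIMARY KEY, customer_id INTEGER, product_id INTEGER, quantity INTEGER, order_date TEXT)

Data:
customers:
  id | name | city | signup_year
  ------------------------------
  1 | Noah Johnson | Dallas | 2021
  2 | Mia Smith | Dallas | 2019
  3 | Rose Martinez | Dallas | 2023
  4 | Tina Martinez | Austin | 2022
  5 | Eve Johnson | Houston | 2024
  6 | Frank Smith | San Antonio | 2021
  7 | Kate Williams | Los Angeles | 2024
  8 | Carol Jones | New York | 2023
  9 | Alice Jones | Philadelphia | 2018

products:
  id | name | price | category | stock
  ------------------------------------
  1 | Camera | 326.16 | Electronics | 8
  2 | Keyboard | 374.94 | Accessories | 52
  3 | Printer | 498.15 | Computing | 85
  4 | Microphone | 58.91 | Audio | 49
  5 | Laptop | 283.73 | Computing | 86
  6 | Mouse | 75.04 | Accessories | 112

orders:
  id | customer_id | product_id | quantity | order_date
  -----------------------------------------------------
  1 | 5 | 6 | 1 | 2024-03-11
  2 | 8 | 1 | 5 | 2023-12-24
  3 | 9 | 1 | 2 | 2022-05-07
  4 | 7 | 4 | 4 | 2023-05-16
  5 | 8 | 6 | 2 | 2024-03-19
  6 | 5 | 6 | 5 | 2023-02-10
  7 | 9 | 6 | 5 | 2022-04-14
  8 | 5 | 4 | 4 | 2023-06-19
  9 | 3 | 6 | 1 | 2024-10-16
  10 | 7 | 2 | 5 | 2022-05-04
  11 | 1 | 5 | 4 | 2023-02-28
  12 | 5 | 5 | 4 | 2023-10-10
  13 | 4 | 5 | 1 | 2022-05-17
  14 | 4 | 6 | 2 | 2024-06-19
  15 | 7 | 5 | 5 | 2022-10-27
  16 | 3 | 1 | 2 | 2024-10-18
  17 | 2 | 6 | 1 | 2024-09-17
SELECT name, signup_year FROM customers WHERE signup_year BETWEEN 2019 AND 2022

Execution result:
name | signup_year
Noah Johnson | 2021
Mia Smith | 2019
Tina Martinez | 2022
Frank Smith | 2021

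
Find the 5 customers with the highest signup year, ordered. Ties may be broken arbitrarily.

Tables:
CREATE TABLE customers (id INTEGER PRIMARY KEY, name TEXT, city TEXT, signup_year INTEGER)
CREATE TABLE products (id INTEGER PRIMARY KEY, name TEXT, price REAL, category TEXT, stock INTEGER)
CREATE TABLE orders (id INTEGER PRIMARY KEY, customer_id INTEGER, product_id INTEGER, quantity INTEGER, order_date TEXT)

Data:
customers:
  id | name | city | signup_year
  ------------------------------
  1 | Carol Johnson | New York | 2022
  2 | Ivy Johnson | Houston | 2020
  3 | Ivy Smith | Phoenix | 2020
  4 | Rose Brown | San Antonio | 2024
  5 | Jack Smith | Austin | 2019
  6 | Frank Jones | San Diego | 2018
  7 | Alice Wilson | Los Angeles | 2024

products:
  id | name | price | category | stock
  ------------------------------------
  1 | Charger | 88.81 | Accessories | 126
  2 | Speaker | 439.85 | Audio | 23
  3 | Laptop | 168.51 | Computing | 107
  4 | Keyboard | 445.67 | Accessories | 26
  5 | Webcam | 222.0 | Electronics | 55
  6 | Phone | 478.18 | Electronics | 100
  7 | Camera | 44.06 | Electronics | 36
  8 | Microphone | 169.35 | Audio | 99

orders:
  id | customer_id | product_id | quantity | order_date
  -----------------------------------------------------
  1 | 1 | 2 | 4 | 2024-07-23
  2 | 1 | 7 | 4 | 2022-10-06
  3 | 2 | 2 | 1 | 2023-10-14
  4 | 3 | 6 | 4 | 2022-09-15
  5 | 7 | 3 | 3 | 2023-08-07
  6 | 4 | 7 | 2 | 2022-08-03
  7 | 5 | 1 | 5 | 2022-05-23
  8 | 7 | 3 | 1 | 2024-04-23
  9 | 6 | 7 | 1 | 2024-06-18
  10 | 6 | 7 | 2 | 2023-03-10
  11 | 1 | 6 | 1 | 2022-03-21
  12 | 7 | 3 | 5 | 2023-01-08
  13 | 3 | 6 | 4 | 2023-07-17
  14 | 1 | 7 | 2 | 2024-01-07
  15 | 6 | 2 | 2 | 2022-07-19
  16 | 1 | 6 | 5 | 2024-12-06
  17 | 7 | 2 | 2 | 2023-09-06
SELECT name, signup_year FROM customers ORDER BY signup_year DESC LIMIT 5

Execution result:
name | signup_year
Rose Brown | 2024
Alice Wilson | 2024
Carol Johnson | 2022
Ivy Johnson | 2020
Ivy Smith | 2020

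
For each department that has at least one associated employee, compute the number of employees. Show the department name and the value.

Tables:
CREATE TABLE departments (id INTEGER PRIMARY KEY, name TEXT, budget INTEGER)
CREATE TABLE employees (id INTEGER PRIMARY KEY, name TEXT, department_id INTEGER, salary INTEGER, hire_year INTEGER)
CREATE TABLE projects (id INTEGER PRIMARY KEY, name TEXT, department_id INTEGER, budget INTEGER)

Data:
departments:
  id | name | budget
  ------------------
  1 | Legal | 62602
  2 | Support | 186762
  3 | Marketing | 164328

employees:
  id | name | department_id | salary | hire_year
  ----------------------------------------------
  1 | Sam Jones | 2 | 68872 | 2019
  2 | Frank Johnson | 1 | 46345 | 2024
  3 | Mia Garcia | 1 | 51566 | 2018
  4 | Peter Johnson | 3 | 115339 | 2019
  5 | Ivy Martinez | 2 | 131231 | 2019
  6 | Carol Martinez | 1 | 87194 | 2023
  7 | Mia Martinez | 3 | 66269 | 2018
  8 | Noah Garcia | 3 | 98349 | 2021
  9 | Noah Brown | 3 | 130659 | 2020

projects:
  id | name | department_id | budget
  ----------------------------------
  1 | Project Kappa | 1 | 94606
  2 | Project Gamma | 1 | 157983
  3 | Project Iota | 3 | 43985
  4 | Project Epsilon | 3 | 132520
SELECT p.name, COUNT(*) AS n FROM employees c JOIN departments p ON c.department_id = p.id GROUP BY p.id, p.name

Execution result:
name | n
Legal | 3
Support | 2
Marketing | 4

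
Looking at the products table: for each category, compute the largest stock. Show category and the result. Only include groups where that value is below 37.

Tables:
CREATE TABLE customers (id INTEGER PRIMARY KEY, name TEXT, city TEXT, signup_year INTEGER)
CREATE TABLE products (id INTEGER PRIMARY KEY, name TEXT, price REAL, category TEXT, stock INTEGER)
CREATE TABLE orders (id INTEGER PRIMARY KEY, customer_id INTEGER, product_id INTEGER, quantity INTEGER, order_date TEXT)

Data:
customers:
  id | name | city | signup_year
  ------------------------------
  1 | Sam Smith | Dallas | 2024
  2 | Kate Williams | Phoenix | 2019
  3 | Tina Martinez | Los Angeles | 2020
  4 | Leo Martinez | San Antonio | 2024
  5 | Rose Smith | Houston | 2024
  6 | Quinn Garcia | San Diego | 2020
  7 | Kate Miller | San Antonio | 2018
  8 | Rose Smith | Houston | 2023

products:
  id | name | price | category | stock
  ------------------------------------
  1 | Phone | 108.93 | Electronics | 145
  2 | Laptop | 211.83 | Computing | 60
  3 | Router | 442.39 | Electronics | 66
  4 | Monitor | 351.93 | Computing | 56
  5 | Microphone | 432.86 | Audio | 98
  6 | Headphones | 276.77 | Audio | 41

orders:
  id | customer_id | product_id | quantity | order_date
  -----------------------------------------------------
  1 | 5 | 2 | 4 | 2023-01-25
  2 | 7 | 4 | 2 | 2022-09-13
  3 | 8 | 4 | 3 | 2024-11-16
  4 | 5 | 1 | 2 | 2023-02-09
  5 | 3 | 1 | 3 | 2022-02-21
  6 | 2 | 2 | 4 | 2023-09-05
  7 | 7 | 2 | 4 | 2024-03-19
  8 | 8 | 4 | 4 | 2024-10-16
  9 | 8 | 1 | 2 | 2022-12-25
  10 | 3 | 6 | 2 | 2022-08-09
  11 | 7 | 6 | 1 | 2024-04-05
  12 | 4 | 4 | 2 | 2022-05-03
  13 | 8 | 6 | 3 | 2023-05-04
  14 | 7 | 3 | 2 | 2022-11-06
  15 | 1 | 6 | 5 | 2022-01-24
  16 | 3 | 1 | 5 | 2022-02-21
SELECT category, MAX(stock) AS max_stock FROM products GROUP BY category HAVING MAX(stock) < 37

Execution result:
(no rows)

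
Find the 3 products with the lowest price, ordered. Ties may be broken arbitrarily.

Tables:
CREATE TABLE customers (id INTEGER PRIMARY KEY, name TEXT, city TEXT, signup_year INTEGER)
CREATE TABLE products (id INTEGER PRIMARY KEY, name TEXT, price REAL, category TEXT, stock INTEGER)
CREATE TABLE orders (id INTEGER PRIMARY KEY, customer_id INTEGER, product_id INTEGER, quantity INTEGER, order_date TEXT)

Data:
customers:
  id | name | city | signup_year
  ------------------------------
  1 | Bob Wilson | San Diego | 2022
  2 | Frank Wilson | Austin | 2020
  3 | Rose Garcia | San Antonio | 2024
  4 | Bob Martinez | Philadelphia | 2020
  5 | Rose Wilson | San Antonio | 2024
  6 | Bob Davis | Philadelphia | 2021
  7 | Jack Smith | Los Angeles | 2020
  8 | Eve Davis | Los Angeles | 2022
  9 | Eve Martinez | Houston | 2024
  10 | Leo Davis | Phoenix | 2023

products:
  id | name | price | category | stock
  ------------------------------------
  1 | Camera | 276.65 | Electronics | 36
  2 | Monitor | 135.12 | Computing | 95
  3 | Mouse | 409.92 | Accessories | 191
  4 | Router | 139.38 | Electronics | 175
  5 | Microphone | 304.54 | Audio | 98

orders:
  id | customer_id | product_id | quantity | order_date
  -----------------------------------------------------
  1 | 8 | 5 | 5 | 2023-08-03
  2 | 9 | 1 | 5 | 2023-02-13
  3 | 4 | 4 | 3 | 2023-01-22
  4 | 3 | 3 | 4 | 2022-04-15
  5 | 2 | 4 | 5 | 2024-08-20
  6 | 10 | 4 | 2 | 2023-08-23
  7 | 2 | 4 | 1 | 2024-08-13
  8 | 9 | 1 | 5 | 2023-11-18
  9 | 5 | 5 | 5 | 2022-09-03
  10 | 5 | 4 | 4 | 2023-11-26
SELECT name, price FROM products ORDER BY price ASC LIMIT 3

Execution result:
name | price
Monitor | 135.12
Router | 139.38
Camera | 276.65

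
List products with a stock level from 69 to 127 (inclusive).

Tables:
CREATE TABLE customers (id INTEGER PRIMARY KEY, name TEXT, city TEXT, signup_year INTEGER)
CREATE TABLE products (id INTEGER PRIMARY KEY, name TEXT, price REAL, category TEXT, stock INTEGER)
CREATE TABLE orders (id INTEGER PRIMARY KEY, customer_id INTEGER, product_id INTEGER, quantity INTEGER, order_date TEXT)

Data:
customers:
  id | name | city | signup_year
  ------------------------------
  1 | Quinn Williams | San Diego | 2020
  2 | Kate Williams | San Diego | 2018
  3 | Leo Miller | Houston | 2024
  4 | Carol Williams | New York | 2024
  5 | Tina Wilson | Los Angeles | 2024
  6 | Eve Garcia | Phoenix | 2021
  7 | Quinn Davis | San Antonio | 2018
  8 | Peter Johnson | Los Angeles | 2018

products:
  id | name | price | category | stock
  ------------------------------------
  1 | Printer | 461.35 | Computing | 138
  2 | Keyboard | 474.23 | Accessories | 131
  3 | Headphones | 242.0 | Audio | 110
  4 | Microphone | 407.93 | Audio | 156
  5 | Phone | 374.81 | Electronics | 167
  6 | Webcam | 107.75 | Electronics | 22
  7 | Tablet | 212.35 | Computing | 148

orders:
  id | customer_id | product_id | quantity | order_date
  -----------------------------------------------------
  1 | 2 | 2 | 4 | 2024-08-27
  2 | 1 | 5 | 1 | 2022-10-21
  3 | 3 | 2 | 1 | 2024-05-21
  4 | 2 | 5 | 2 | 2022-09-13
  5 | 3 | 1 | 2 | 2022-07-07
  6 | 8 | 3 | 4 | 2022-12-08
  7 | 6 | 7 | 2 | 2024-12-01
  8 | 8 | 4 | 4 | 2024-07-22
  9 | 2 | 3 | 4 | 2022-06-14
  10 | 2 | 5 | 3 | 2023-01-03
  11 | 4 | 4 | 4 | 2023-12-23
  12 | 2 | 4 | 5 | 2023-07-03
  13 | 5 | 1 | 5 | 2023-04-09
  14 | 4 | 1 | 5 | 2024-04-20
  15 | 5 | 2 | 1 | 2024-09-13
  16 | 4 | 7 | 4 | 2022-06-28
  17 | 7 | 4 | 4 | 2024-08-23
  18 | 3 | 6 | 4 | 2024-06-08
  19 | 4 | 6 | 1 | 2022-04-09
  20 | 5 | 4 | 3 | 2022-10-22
SELECT name, stock FROM products WHERE stock BETWEEN 69 AND 127

Execution result:
name | stock
Headphones | 110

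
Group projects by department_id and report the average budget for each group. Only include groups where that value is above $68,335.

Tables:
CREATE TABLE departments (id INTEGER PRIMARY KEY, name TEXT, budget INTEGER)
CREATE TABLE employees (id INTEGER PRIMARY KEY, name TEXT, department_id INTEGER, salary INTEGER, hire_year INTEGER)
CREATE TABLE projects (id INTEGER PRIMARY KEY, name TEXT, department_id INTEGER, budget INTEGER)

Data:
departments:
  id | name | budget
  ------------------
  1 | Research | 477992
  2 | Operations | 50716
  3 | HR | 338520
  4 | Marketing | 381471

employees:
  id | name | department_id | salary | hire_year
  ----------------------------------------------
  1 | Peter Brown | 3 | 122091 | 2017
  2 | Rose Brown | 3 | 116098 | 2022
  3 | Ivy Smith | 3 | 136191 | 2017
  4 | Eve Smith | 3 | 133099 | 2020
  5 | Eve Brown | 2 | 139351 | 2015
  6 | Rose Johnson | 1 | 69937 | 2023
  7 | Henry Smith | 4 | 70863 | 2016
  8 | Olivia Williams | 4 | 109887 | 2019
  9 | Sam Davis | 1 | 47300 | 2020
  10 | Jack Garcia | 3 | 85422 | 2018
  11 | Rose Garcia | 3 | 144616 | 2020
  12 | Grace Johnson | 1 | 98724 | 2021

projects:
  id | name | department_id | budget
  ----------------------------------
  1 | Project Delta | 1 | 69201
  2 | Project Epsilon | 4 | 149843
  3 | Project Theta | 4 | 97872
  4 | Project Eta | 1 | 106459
SELECT department_id, AVG(budget) AS avg_budget FROM projects GROUP BY department_id HAVING AVG(budget) > 68335

Execution result:
department_id | avg_budget
1 | 87830.00
4 | 123857.50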